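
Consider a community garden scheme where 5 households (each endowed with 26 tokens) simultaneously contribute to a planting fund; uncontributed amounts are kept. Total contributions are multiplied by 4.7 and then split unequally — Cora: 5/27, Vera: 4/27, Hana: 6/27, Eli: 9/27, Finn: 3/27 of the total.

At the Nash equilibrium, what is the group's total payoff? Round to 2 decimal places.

322.40 tokens

For player j, contributing a unit is worthwhile iff 4.7 × (j's share) ≥ 1, i.e. iff j's share is at least 0.2128.
Hana and Eli clear that bar, contributing 26 each; the remaining 3 contribute 0. Total contributed: 52.
The planting fund pays out 4.7 × 52 = 244.40 in total (split across the unequal shares, but the aggregate is all that matters for the group sum).
The 3 free-riders keep 26 each, adding 78. Group total = 78 + 244.40 = 322.40.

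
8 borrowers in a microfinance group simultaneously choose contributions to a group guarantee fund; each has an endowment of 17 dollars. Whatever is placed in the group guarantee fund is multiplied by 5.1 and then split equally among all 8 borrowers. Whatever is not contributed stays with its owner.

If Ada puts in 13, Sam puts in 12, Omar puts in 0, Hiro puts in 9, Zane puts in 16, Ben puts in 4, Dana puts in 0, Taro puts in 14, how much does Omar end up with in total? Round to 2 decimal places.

Total contributed: 13 + 12 + 0 + 9 + 16 + 4 + 0 + 14 = 68.
Each receives 5.1 × 68 / 8 = 43.35 from the group guarantee fund.
Omar keeps 17 − 0 = 17, so Omar's payoff is 17 + 43.35 = 60.35.

60.35 dollars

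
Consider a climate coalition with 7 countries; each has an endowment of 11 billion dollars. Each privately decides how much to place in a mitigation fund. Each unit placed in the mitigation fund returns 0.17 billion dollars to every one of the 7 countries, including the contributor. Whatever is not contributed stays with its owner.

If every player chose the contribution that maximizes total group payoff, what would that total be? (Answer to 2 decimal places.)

Each contributed unit returns 1.190 to the group as a whole (0.17 to each of 7 players), which exceeds 1, so the social optimum is full contribution: group total = 1.190 × 77 = 91.63.

91.63 billion dollars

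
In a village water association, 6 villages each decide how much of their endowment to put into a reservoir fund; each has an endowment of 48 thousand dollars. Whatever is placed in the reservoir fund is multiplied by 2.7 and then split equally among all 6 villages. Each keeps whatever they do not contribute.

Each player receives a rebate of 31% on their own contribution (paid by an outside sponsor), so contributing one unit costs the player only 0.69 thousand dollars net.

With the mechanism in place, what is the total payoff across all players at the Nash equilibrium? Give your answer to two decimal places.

Even with the mechanism, each unit contributed returns only (2.7/6) / 0.69 = 0.6522 per unit of net cost, so contributing nothing is still dominant.
At the Nash equilibrium no one contributes; group total payoff = 6 × 48 = 288.

288.00 thousand dollars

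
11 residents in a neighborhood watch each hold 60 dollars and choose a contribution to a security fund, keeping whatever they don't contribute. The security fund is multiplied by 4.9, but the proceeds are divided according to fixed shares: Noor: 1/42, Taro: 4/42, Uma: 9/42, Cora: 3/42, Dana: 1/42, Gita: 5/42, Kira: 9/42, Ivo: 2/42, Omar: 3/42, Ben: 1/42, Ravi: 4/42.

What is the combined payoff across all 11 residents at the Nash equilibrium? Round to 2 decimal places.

1128.00 dollars

For player j, contributing a unit is worthwhile iff 4.9 × (j's share) ≥ 1, i.e. iff j's share is at least 0.2041.
Uma and Kira clear that bar, contributing 60 each; the remaining 9 contribute 0. Total contributed: 120.
The security fund pays out 4.9 × 120 = 588.00 in total (split across the unequal shares, but the aggregate is all that matters for the group sum).
The 9 free-riders keep 60 each, adding 540. Group total = 540 + 588.00 = 1128.00.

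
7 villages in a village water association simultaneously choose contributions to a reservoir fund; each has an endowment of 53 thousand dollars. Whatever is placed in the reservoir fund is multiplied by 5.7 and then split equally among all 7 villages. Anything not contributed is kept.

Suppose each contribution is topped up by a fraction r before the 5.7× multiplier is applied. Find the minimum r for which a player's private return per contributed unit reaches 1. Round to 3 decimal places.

0.228

With matching at rate r, one contributed unit becomes (1 + r) in the reservoir fund and returns 5.7 × (1 + r) / 7 to the contributor.
Setting this equal to 1: 1 + r = 7/5.7 = 1.2281.
So the minimum matching rate is r = 1.2281 − 1 = 0.228.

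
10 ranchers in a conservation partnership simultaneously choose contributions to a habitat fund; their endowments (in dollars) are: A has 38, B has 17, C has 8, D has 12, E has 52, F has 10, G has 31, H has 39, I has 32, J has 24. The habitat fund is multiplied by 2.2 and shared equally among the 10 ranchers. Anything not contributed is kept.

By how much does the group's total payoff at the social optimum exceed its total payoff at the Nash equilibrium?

The private return per contributed unit is 2.2/10 = 0.2200 < 1 for every player regardless of endowment, so the Nash equilibrium is zero contribution and the group total is Σ E_j = 38 + 17 + 8 + 12 + 52 + 10 + 31 + 39 + 32 + 24 = 263.
Each contributed unit returns 2.200 to the group, so the social optimum is full contribution by everyone: group total = 2.200 × 263 = 578.60.
Efficiency loss = (2.200 − 1) × 263 = 315.60.

315.60 dollars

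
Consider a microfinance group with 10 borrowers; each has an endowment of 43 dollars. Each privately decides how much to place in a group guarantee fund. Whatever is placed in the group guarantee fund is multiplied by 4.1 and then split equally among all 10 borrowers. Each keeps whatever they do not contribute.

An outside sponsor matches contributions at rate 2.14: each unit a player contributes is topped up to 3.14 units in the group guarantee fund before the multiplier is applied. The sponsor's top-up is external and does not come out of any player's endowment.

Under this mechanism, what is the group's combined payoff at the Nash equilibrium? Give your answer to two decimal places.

5535.82 dollars

With the mechanism, a contributed unit returns 4.1 × 3.14 / 10 = 1.2874 per unit of net cost to the contributor — now above 1 — so contributing fully is weakly dominant for every player.
At the Nash equilibrium everyone contributes 43. Group total payoff = 4.1 × 3.14 × 430 = 5535.82.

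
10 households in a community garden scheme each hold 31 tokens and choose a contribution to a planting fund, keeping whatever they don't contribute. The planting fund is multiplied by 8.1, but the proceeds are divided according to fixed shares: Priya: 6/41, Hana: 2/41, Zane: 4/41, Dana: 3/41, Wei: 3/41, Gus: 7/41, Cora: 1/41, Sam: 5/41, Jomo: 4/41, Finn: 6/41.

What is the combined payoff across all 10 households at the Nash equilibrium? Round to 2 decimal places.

Player j's private return per contributed unit is 8.1 × (j's share). Contributing is weakly dominant for j when that share is at least 1/8.1 = 0.1235, and contributing 0 is dominant otherwise.
The shares above 0.1235 belong to Priya, Gus and Finn, contributing 31 each; the remaining 7 contribute 0. Total contributed: 93.
The planting fund pays out 8.1 × 93 = 753.30 in total (split across the unequal shares, but the aggregate is all that matters for the group sum).
The 7 free-riders keep 31 each, adding 217. Group total = 217 + 753.30 = 970.30.

970.30 tokens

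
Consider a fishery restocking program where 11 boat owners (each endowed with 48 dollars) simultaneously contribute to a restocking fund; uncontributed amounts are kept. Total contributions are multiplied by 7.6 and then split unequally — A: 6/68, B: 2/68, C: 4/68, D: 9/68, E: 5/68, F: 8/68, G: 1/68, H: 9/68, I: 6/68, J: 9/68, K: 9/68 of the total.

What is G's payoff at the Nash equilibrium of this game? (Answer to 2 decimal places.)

69.46 dollars

Player j's private return per contributed unit is 7.6 × (j's share). Contributing is weakly dominant for j when that share is at least 1/7.6 = 0.1316, and contributing 0 is dominant otherwise.
The shares above 0.1316 belong to D, H, J and K, contributing 48 each; the remaining 7 contribute 0. Total contributed: 192.
G keeps 48 and receives 7.6 × 192 × 1/68 = 21.46 from the restocking fund, for a payoff of 69.46.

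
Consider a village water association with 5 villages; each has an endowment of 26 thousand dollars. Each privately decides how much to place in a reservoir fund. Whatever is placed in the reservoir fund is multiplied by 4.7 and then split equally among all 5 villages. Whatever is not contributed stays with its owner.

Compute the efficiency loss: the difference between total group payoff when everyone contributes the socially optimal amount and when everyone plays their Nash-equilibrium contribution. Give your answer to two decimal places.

481.00 thousand dollars

Each contributed unit returns 4.7/5 = 0.9400 to its contributor — below 1 — so contributing 0 is dominant for every player. At the Nash equilibrium everyone keeps their 26, and the group total is 5 × 26 = 130.
Each contributed unit returns 4.700 to the group as a whole (0.9400 to each of 5 players), which exceeds 1, so the social optimum is full contribution: group total = 4.700 × 130 = 611.00.
Efficiency loss = 611.00 − 130 = 481.00.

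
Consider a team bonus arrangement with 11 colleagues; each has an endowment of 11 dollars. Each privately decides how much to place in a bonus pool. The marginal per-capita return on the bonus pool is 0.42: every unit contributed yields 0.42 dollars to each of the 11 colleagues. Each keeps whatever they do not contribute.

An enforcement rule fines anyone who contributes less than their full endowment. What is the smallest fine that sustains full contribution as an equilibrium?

6.38 dollars

Given the others contribute fully, the best deviation is to contribute 0 (any partial contribution still incurs the fine and gives up units whose private return 0.42 is below 1).
Deviating from 11 to 0 saves 11 dollars but forfeits the deviator's share of the drop in the bonus pool: 0.42 × 11 = 4.62.
So the deviation gain is 11 − 4.62 = 6.38, and the fine must be at least 6.38 dollars to wipe it out.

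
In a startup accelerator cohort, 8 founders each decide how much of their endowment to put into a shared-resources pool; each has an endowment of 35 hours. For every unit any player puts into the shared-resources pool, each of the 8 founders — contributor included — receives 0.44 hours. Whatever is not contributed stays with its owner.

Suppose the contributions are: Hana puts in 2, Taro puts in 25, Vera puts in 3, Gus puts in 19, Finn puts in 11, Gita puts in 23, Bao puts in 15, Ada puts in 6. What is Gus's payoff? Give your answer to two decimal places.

61.76 hours

Total contributed: 2 + 25 + 3 + 19 + 11 + 23 + 15 + 6 = 104.
Each receives 0.44 × 104 = 45.76 from the shared-resources pool.
Gus keeps 35 − 19 = 16, so Gus's payoff is 16 + 45.76 = 61.76.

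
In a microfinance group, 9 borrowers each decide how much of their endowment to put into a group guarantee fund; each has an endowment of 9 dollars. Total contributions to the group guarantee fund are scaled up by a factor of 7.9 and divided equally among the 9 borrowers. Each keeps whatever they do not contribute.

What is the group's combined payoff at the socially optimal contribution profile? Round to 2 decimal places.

Each contributed unit returns 7.900 to the group as a whole (0.8778 to each of 9 players), which exceeds 1, so the social optimum is full contribution: group total = 7.900 × 81 = 639.90.

639.90 dollars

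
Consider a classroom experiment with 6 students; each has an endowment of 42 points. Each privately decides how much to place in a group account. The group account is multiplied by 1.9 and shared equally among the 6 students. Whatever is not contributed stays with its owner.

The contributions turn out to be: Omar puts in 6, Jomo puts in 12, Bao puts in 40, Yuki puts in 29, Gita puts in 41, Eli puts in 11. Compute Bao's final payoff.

Total contributed: 6 + 12 + 40 + 29 + 41 + 11 = 139.
Each receives 1.9 × 139 / 6 = 44.02 from the group account.
Bao keeps 42 − 40 = 2, so Bao's payoff is 2 + 44.02 = 46.02.

46.02 points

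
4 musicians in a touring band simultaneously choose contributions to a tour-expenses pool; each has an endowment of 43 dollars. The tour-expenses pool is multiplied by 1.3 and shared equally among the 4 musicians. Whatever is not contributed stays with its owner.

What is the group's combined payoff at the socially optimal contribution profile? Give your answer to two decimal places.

223.60 dollars

Each contributed unit returns 1.300 to the group as a whole (0.3250 to each of 4 players), which exceeds 1, so the social optimum is full contribution: group total = 1.300 × 172 = 223.60.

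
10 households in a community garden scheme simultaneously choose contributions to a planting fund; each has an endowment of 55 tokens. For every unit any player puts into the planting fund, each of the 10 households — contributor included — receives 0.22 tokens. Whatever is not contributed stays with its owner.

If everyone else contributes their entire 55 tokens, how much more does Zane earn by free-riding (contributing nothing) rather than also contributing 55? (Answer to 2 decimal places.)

42.90 tokens

Switching from a contribution of 55 to 0 lets Zane keep an extra 55 tokens, but lowers the planting fund by 55, which costs Zane their own share of that drop: 0.22 × 55 = 12.10.
Net gain = 55 − 12.10 = 42.90. The private return per contributed unit (0.22) is below 1, so free-riding is indeed the best response regardless of what the others do.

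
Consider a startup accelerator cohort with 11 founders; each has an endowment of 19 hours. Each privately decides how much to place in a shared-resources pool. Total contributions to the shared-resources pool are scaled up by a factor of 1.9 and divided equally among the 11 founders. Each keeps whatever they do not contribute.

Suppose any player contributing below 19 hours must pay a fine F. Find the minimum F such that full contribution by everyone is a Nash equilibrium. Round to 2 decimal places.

Given the others contribute fully, the best deviation is to contribute 0 (any partial contribution still incurs the fine and gives up units whose private return 0.1727 is below 1).
Deviating from 19 to 0 saves 19 hours but forfeits the deviator's share of the drop in the shared-resources pool: 1.9/11 × 19 = 3.28.
So the deviation gain is 19 − 3.28 = 15.72, and the fine must be at least 15.72 hours to wipe it out.

15.72 hours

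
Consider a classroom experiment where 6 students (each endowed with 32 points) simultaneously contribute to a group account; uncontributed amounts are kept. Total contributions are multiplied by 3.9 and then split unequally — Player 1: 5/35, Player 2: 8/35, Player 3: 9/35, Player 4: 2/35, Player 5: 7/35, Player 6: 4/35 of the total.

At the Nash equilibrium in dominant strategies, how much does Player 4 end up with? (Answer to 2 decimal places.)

39.13 points

Each unit j contributes comes back to j as 3.9 × (j's share), so j prefers to contribute only if that share exceeds 1/3.9 = 0.2564; otherwise keeping the unit dominates.
Only Player 3 (9/35) clears that bar, contributing 32; the remaining 5 contribute 0. Total contributed: 32.
Player 4 keeps 32 and receives 3.9 × 32 × 2/35 = 7.13 from the group account, for a payoff of 39.13.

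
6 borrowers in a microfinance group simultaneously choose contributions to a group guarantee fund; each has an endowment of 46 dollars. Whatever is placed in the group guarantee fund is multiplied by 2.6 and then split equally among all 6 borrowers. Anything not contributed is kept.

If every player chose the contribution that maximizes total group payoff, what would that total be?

Each contributed unit returns 2.600 to the group as a whole (0.4333 to each of 6 players), which exceeds 1, so the social optimum is full contribution: group total = 2.600 × 276 = 717.60.

717.60 dollars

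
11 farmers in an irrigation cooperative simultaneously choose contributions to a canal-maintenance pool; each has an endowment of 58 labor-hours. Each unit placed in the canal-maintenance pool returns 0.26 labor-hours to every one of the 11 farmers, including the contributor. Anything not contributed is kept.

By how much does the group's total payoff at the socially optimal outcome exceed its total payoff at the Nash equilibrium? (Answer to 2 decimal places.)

1186.68 labor-hours

The private return per contributed unit is 0.26 < 1, so contributing 0 is dominant for every player. At the Nash equilibrium everyone keeps their 58, and the group total is 11 × 58 = 638.
Each contributed unit returns 2.860 to the group as a whole (0.26 to each of 11 players), which exceeds 1, so the social optimum is full contribution: group total = 2.860 × 638 = 1824.68.
Efficiency loss = 1824.68 − 638 = 1186.68.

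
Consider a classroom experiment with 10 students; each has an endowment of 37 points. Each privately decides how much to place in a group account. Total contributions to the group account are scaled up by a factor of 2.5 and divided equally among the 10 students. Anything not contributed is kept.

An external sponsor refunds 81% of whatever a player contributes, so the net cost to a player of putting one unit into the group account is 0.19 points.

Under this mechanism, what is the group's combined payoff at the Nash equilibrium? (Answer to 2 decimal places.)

The effective private return per unit is now (2.5/10) / 0.19 = 1.3158 > 1, so every player's dominant strategy flips to full contribution.
So the Nash equilibrium is full contribution by all 10; the group earns 10 × (37 × 0.81 + 2.5 × 37) = 1224.70.

1224.70 points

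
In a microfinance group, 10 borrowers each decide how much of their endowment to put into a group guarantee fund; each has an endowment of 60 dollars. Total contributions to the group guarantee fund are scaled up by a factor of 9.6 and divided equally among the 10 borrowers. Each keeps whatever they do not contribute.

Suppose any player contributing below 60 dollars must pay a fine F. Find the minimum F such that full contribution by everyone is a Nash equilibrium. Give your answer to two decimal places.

2.40 dollars

Given the others contribute fully, the best deviation is to contribute 0 (any partial contribution still incurs the fine and gives up units whose private return 0.9600 is below 1).
Deviating from 60 to 0 saves 60 dollars but forfeits the deviator's share of the drop in the group guarantee fund: 9.6/10 × 60 = 57.60.
So the deviation gain is 60 − 57.60 = 2.40, and the fine must be at least 2.40 dollars to wipe it out.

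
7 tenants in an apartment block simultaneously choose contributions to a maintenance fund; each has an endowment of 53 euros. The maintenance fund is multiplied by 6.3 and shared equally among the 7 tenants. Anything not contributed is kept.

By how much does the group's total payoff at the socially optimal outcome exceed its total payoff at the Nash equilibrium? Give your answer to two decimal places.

Each contributed unit returns 6.3/7 = 0.9000 to its contributor — below 1 — so contributing 0 is dominant for every player. At the Nash equilibrium everyone keeps their 53, and the group total is 7 × 53 = 371.
Each contributed unit returns 6.300 to the group as a whole (0.9000 to each of 7 players), which exceeds 1, so the social optimum is full contribution: group total = 6.300 × 371 = 2337.30.
Efficiency loss = 2337.30 − 371 = 1966.30.

1966.30 euros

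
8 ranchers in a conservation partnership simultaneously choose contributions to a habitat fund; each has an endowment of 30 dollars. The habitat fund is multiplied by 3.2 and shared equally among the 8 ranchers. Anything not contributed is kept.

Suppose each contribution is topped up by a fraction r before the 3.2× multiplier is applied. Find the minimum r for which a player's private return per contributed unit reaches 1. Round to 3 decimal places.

With matching at rate r, one contributed unit becomes (1 + r) in the habitat fund and returns 3.2 × (1 + r) / 8 to the contributor.
Setting this equal to 1: 1 + r = 8/3.2 = 2.5000.
So the minimum matching rate is r = 2.5000 − 1 = 1.500.

1.500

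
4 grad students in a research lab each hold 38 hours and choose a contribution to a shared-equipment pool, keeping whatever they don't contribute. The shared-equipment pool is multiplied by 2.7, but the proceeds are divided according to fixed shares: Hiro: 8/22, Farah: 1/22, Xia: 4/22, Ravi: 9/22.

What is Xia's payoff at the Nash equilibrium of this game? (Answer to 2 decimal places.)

56.65 hours

For player j, contributing a unit is worthwhile iff 2.7 × (j's share) ≥ 1, i.e. iff j's share is at least 0.3704.
Ravi alone (share 9/22) is above the threshold, contributing 38; the remaining 3 contribute 0. Total contributed: 38.
Xia keeps 38 and receives 2.7 × 38 × 4/22 = 18.65 from the shared-equipment pool, for a payoff of 56.65.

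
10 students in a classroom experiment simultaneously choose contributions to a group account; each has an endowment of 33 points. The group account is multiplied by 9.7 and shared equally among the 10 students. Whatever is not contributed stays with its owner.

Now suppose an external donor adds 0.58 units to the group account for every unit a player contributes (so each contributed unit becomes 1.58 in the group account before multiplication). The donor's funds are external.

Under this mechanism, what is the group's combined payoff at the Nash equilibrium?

With the mechanism, a contributed unit returns 9.7 × 1.58 / 10 = 1.5326 per unit of net cost to the contributor — now above 1 — so contributing fully is weakly dominant for every player.
At the Nash equilibrium everyone contributes 33. Group total payoff = 9.7 × 1.58 × 330 = 5057.58.

5057.58 points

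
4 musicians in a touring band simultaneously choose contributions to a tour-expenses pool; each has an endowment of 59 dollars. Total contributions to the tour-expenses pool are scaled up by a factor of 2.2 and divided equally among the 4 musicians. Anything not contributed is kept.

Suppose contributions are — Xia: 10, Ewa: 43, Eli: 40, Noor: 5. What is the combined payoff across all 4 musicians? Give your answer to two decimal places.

Total contributed: 10 + 43 + 40 + 5 = 98; total kept: 4 × 59 − 98 = 138.
The tour-expenses pool pays out 2.2 × 98 = 215.60 in aggregate.
Group total = 138 + 215.60 = 353.60.

353.60 dollars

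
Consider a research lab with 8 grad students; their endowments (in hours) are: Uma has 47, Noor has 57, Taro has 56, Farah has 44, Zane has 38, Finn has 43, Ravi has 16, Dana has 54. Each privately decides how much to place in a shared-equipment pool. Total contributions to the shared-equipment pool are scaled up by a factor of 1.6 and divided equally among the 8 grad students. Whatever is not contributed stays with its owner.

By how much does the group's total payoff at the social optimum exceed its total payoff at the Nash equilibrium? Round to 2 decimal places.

The private return per contributed unit is 1.6/8 = 0.2000 < 1 for every player regardless of endowment, so the Nash equilibrium is zero contribution and the group total is Σ E_j = 47 + 57 + 56 + 44 + 38 + 43 + 16 + 54 = 355.
Each contributed unit returns 1.600 to the group, so the social optimum is full contribution by everyone: group total = 1.600 × 355 = 568.00.
Efficiency loss = (1.600 − 1) × 355 = 213.00.

213.00 hours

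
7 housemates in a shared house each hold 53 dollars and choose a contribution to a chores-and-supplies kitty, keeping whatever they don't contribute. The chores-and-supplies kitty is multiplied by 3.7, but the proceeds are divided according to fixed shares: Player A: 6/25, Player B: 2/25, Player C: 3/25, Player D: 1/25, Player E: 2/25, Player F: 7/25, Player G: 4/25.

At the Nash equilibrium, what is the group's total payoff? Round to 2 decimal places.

514.10 dollars

A player with share s gets back 3.7·s per unit contributed, so full contribution is dominant for anyone with s > 1/3.7 = 0.2703 and zero contribution is dominant for anyone below.
Only Player F (7/25) clears that bar, contributing 53; the remaining 6 contribute 0. Total contributed: 53.
The chores-and-supplies kitty pays out 3.7 × 53 = 196.10 in total (split across the unequal shares, but the aggregate is all that matters for the group sum).
The 6 free-riders keep 53 each, adding 318. Group total = 318 + 196.10 = 514.10.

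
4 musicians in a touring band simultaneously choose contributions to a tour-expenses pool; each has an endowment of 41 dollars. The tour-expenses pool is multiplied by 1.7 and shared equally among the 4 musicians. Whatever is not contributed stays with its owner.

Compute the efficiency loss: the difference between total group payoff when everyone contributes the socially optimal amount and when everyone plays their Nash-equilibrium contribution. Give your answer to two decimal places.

Each contributed unit returns 1.7/4 = 0.4250 to its contributor — below 1 — so contributing 0 is dominant for every player. At the Nash equilibrium everyone keeps their 41, and the group total is 4 × 41 = 164.
Each contributed unit returns 1.700 to the group as a whole (0.4250 to each of 4 players), which exceeds 1, so the social optimum is full contribution: group total = 1.700 × 164 = 278.80.
Efficiency loss = 278.80 − 164 = 114.80.

114.80 dollars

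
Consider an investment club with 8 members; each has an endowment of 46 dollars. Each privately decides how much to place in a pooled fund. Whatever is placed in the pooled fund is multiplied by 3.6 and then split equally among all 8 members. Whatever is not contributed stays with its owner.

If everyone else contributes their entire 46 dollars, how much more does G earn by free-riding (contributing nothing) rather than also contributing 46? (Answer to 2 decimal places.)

Switching from a contribution of 46 to 0 lets G keep an extra 46 dollars, but lowers the pooled fund by 46, which costs G their own share of that drop: 3.6/8 × 46 = 20.70.
Net gain = 46 − 20.70 = 25.30. The private return per contributed unit (0.4500) is below 1, so free-riding is indeed the best response regardless of what the others do.

25.30 dollars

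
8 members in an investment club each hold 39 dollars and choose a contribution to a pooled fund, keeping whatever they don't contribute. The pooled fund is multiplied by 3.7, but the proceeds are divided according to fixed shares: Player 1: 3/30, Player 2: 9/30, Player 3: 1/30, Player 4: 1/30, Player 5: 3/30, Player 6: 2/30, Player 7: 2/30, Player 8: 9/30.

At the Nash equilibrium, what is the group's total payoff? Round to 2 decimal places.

522.60 dollars

For player j, contributing a unit is worthwhile iff 3.7 × (j's share) ≥ 1, i.e. iff j's share is at least 0.2703.
Player 2 and Player 8 clear that bar, contributing 39 each; the remaining 6 contribute 0. Total contributed: 78.
The pooled fund pays out 3.7 × 78 = 288.60 in total (split across the unequal shares, but the aggregate is all that matters for the group sum).
The 6 free-riders keep 39 each, adding 234. Group total = 234 + 288.60 = 522.60.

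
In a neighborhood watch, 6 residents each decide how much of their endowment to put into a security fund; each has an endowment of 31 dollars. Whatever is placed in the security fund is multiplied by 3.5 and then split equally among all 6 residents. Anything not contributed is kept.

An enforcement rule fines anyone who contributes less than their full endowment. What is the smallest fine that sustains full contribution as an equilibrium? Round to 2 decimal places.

12.92 dollars

Given the others contribute fully, the best deviation is to contribute 0 (any partial contribution still incurs the fine and gives up units whose private return 0.5833 is below 1).
Deviating from 31 to 0 saves 31 dollars but forfeits the deviator's share of the drop in the security fund: 3.5/6 × 31 = 18.08.
So the deviation gain is 31 − 18.08 = 12.92, and the fine must be at least 12.92 dollars to wipe it out.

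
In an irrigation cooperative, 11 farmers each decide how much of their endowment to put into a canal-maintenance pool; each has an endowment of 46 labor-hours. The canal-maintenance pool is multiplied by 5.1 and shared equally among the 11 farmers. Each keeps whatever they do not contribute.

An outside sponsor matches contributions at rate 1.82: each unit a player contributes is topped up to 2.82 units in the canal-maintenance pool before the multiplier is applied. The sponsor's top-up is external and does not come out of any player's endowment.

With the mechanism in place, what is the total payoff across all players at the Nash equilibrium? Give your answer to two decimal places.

7277.29 labor-hours

With the mechanism, a contributed unit returns 5.1 × 2.82 / 11 = 1.3075 per unit of net cost to the contributor — now above 1 — so contributing fully is weakly dominant for every player.
At the Nash equilibrium everyone contributes 46. Group total payoff = 5.1 × 2.82 × 506 = 7277.29.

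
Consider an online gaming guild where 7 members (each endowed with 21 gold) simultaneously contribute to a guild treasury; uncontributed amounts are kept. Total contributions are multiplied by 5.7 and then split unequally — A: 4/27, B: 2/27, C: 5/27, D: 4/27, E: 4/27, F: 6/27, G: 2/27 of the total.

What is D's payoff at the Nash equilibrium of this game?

56.47 gold

Each unit j contributes comes back to j as 5.7 × (j's share), so j prefers to contribute only if that share exceeds 1/5.7 = 0.1754; otherwise keeping the unit dominates.
The shares above 0.1754 belong to C and F, contributing 21 each; the remaining 5 contribute 0. Total contributed: 42.
D keeps 21 and receives 5.7 × 42 × 4/27 = 35.47 from the guild treasury, for a payoff of 56.47.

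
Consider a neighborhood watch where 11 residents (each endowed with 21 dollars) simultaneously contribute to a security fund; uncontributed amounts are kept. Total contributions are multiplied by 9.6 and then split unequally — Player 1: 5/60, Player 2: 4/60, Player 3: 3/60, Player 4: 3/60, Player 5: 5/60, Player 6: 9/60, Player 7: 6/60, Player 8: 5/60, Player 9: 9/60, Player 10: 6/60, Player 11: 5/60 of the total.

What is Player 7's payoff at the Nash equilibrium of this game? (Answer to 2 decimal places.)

A player with share s gets back 9.6·s per unit contributed, so full contribution is dominant for anyone with s > 1/9.6 = 0.1042 and zero contribution is dominant for anyone below.
Player 6 and Player 9 clear that bar, contributing 21 each; the remaining 9 contribute 0. Total contributed: 42.
Player 7 keeps 21 and receives 9.6 × 42 × 6/60 = 40.32 from the security fund, for a payoff of 61.32.

61.32 dollars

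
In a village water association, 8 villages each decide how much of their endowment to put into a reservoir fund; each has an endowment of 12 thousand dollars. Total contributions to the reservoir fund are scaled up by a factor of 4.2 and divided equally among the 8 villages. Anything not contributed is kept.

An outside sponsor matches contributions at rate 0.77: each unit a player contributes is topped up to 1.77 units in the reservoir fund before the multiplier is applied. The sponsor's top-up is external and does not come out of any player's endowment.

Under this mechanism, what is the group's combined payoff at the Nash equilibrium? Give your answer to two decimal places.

Even with the mechanism, each unit contributed returns only 4.2 × 1.77 / 8 = 0.9293 per unit of net cost, so contributing nothing is still dominant.
Everyone keeps their endowment and the group total is 8 × 12 = 96.

96.00 thousand dollars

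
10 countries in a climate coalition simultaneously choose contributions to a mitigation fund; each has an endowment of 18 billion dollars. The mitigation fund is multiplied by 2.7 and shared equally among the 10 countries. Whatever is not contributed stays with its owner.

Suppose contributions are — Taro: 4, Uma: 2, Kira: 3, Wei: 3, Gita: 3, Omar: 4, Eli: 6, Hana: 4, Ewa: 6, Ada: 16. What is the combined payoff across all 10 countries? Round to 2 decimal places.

Total contributed: 4 + 2 + 3 + 3 + 3 + 4 + 6 + 4 + 6 + 16 = 51; total kept: 10 × 18 − 51 = 129.
The mitigation fund pays out 2.7 × 51 = 137.70 in aggregate.
Group total = 129 + 137.70 = 266.70.

266.70 billion dollars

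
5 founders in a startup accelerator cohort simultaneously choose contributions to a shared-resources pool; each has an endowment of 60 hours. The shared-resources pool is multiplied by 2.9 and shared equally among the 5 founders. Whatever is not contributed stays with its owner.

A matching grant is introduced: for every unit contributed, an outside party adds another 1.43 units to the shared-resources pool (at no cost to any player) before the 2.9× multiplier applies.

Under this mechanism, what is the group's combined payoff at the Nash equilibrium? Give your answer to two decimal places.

With the mechanism, a contributed unit returns 2.9 × 2.43 / 5 = 1.4094 per unit of net cost to the contributor — now above 1 — so contributing fully is weakly dominant for every player.
So the Nash equilibrium is full contribution by all 5; the group earns 2.9 × 2.43 × 300 = 2114.10.

2114.10 hours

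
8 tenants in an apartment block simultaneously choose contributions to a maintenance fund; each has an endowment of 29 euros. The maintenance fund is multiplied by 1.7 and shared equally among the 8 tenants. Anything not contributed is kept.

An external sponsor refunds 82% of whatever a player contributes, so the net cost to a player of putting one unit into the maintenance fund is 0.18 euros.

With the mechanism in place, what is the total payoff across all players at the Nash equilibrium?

584.64 euros

The effective private return per unit is now (1.7/8) / 0.18 = 1.1806 > 1, so every player's dominant strategy flips to full contribution.
So the Nash equilibrium is full contribution by all 8; the group earns 8 × (29 × 0.82 + 1.7 × 29) = 584.64.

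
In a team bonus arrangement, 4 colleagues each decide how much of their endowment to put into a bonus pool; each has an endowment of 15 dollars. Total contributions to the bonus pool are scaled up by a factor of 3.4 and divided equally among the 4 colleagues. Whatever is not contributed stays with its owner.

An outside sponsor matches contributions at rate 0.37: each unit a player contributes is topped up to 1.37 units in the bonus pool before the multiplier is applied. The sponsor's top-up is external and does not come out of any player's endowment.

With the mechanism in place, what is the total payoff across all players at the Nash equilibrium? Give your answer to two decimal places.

279.48 dollars

Under the mechanism each unit contributed yields 3.4 × 1.37 / 4 = 1.1645 back to its contributor per unit of net cost, which exceeds 1, making full contribution the dominant choice for everyone.
So the Nash equilibrium is full contribution by all 4; the group earns 3.4 × 1.37 × 60 = 279.48.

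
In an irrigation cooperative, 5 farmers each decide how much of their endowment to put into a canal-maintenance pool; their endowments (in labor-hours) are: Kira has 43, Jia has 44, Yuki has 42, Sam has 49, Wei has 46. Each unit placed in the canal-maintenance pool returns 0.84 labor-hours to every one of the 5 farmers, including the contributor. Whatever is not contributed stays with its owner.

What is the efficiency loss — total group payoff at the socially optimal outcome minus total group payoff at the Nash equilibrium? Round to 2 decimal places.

716.80 labor-hours

The private return per contributed unit is 0.84 < 1 for everyone, so the Nash equilibrium is zero contribution and the group total is Σ E_j = 43 + 44 + 42 + 49 + 46 = 224.
Each contributed unit returns 4.200 to the group, so the social optimum is full contribution by everyone: group total = 4.200 × 224 = 940.80.
Efficiency loss = (4.200 − 1) × 224 = 716.80.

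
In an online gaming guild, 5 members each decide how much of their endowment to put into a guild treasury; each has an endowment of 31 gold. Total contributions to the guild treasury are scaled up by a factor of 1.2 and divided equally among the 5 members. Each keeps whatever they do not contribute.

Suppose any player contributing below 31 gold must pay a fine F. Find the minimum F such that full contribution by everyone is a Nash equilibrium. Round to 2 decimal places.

23.56 gold

Given the others contribute fully, the best deviation is to contribute 0 (any partial contribution still incurs the fine and gives up units whose private return 0.2400 is below 1).
Deviating from 31 to 0 saves 31 gold but forfeits the deviator's share of the drop in the guild treasury: 1.2/5 × 31 = 7.44.
So the deviation gain is 31 − 7.44 = 23.56, and the fine must be at least 23.56 gold to wipe it out.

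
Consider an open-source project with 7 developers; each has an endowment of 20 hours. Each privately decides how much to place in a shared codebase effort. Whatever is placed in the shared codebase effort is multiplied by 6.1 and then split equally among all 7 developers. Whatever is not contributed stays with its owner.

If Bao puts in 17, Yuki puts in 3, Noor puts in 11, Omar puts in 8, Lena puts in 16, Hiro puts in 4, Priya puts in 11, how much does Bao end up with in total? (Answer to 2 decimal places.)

Total contributed: 17 + 3 + 11 + 8 + 16 + 4 + 11 = 70.
Each receives 6.1 × 70 / 7 = 61.00 from the shared codebase effort.
Bao keeps 20 − 17 = 3, so Bao's payoff is 3 + 61.00 = 64.00.

64.00 hours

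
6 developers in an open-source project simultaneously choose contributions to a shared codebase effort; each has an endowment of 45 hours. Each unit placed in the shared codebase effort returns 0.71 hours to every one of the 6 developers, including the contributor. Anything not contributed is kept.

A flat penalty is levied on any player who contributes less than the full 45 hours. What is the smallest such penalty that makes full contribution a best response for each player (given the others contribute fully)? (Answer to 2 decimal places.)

13.05 hours

Given the others contribute fully, the best deviation is to contribute 0 (any partial contribution still incurs the fine and gives up units whose private return 0.71 is below 1).
Deviating from 45 to 0 saves 45 hours but forfeits the deviator's share of the drop in the shared codebase effort: 0.71 × 45 = 31.95.
So the deviation gain is 45 − 31.95 = 13.05, and the fine must be at least 13.05 hours to wipe it out.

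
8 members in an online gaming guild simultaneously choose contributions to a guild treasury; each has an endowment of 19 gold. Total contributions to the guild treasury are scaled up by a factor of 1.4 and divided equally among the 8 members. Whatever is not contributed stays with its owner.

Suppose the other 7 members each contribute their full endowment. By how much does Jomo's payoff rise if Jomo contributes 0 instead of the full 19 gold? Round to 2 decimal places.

15.68 gold

Switching from a contribution of 19 to 0 lets Jomo keep an extra 19 gold, but lowers the guild treasury by 19, which costs Jomo their own share of that drop: 1.4/8 × 19 = 3.32.
Net gain = 19 − 3.32 = 15.68. The private return per contributed unit (0.1750) is below 1, so free-riding is indeed the best response regardless of what the others do.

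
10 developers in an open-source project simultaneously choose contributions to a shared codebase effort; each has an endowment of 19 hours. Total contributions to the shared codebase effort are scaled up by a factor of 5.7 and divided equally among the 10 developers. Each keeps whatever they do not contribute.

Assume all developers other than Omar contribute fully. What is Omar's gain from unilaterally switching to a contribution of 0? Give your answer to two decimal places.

Switching from a contribution of 19 to 0 lets Omar keep an extra 19 hours, but lowers the shared codebase effort by 19, which costs Omar their own share of that drop: 5.7/10 × 19 = 10.83.
Net gain = 19 − 10.83 = 8.17. The private return per contributed unit (0.5700) is below 1, so free-riding is indeed the best response regardless of what the others do.

8.17 hours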